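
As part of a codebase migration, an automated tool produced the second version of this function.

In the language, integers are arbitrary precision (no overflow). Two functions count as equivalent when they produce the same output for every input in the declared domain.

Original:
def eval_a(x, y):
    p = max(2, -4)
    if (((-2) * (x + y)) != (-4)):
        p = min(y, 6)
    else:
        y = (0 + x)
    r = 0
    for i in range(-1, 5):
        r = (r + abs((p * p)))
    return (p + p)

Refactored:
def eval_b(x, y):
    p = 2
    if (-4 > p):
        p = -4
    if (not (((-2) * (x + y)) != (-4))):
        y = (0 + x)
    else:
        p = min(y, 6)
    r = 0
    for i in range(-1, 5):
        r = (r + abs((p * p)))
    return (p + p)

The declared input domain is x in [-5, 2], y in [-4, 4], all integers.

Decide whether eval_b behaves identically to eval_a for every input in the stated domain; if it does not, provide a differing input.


The two versions differ — the changes include constant usage differs, plus statement counts differ, plus boolean connective usage differs, plus comparison usage differs, plus branching structure differs, plus min/max/abs usage differs.
Tracing x=-3, y=3: eval_a: p=2, then (((-2) * (x + y)) != (-4)) is true, then p=3, then r=0, then (i=-1), then r=9, then (i=0), then r=18, then (i=1), then r=27, then (i=2), then r=36, then (i=3), then r=45, then (i=4), then r=54, then returns 6 | eval_b: p=2, then (-4 > p) is false, then (not (((-2) * (x + y)) != (-4))) is false, then p=3, then r=0, then (i=-1), then r=9, then (i=0), then r=18, then (i=1), then r=27, then (i=2), then r=36, then (i=3), then r=45, then (i=4), then r=54, then returns 6 — matching result 6.
Sweeping the whole domain (72 inputs) finds no disagreement.
verdict: equivalent


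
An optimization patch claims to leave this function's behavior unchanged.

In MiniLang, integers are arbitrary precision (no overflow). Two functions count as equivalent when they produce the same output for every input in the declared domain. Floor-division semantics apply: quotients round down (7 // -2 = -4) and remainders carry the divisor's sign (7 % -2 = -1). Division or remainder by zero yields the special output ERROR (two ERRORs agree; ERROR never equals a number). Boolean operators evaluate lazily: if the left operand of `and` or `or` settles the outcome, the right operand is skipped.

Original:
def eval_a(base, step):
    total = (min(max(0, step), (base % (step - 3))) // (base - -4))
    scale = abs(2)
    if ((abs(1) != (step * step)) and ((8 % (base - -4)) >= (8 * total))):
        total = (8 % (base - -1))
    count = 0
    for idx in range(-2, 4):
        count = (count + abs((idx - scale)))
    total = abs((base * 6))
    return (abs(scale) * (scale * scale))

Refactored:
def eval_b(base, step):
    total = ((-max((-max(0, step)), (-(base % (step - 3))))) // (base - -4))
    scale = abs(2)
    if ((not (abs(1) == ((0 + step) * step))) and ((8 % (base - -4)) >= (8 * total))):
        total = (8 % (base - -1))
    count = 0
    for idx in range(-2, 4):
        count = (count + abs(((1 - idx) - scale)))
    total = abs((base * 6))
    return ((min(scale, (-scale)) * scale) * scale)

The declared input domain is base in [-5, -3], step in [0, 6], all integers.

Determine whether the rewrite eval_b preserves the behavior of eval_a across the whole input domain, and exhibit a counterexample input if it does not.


These are not equivalent — on base=-5, step=0 the outputs split (8 vs -8).
eval_a: total=2, then scale=2, then ((abs(1) != (step * step)) and ((8 % (base - -4)) >= (8 * total))) is false, then count=0, then (idx=-2), then count=4, then (idx=-1), then count=7, then (idx=0), then count=9, then (idx=1), then count=10, then (idx=2), then count=10, then (idx=3), then count=11, then total=30, then returns 8
eval_b: total=2, then scale=2, then ((not (abs(1) == ((0 + step) * step))) and ((8 % (base - -4)) >= (8 * total))) is false, then count=0, then (idx=-2), then count=1, then (idx=-1), then count=1, then (idx=0), then count=2, then (idx=1), then count=4, then (idx=2), then count=7, then (idx=3), then count=11, then total=30, then returns -8
verdict: not equivalent; witness: base=-5, step=0


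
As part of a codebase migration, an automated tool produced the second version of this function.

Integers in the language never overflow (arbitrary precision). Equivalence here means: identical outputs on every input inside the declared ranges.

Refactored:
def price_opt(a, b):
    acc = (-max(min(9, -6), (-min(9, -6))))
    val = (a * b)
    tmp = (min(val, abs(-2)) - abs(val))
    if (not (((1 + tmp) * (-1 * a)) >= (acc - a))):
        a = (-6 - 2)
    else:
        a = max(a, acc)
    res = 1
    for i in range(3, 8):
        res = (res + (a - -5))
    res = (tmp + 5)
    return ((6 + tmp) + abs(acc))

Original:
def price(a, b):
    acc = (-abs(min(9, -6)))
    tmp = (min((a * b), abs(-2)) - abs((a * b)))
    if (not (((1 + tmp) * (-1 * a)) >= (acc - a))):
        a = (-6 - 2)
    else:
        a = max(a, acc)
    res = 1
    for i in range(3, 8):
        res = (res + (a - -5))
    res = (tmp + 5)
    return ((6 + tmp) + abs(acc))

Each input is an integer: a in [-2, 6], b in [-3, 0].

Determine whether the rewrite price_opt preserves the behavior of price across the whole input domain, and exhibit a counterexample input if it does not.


This is a faithful refactor — min/max/abs usage differs, and statement counts differ, and arithmetic usage differs, and constant usage differs, and local variable names differ, but the computed results match everywhere.
Tracing a=0, b=0: price: acc = -6; tmp = 0; (not (((1 + tmp) * (-1 * a)) >= (acc - a))) -> false; a = 0; res = 1; [i=3]; res = 6; [i=4]; res = 11; [i=5]; res = 16; [i=6]; res = 21; [i=7]; res = 26; res = 5; return 12 | price_opt: acc = -6; val = 0; tmp = 0; (not (((1 + tmp) * (-1 * a)) >= (acc - a))) -> false; a = 0; res = 1; [i=3]; res = 6; [i=4]; res = 11; [i=5]; res = 16; [i=6]; res = 21; [i=7]; res = 26; res = 5; return 12 — matching result 12.
An exhaustive pass over the 36 declared inputs shows identical outputs.
verdict: equivalent


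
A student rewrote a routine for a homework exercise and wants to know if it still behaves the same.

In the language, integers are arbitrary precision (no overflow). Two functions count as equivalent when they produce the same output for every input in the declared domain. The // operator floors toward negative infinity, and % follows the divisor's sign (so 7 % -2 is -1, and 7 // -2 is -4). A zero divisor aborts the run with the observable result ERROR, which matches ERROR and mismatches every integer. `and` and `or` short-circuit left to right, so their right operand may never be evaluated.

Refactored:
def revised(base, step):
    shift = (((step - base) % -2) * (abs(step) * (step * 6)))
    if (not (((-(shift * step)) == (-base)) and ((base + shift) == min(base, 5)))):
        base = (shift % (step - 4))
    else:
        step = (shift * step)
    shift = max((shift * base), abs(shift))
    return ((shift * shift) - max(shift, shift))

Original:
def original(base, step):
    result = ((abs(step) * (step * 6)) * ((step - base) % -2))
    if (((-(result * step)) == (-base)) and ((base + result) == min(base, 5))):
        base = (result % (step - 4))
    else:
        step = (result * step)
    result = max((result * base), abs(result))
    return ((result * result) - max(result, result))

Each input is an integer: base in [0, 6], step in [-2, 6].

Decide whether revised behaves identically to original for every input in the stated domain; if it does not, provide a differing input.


The rewrite breaks on base=0, step=4, where the results are ERROR and 0.
original: result=0, then (((-(result * step)) == (-base)) and ((base + result) == min(base, 5))) is true, then a zero divisor aborts: ERROR
revised: shift=0, then (not (((-(shift * step)) == (-base)) and ((base + shift) == min(base, 5)))) is false, then step=0, then shift=0, then returns 0
verdict: not equivalent; witness: base=0, step=4


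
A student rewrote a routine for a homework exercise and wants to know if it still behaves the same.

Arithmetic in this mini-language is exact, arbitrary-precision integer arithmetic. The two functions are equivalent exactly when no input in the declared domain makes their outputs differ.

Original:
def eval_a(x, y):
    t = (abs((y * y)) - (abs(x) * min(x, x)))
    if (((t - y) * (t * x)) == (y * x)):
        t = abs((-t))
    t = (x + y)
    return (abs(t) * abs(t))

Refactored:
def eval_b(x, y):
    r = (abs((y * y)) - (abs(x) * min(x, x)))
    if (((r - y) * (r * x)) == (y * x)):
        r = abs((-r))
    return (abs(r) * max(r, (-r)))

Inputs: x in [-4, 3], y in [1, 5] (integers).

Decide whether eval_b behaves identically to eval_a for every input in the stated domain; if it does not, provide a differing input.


There is a counterexample at x=-4, y=1: 9 on one side, 289 on the other.
eval_a: t := 17 | (((t - y) * (t * x)) == (y * x)): false | t := -3 | result 9
eval_b: r := 17 | (((r - y) * (r * x)) == (y * x)): false | result 289
verdict: not equivalent; witness: x=-4, y=1


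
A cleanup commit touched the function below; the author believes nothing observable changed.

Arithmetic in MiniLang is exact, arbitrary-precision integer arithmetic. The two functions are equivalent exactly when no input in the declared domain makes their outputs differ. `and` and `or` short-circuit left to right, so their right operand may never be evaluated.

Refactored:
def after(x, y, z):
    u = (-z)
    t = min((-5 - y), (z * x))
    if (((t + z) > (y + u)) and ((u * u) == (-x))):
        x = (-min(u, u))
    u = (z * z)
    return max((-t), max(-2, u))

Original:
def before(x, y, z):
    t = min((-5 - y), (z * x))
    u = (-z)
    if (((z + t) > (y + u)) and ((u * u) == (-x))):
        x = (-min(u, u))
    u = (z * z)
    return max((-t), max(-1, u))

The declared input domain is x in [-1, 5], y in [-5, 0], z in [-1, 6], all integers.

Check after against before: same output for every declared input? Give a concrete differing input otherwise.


The suspicious edit (`-1` became `-2`) never changes the result for any input inside the declared domain; all 336 inputs agree.
verdict: equivalent


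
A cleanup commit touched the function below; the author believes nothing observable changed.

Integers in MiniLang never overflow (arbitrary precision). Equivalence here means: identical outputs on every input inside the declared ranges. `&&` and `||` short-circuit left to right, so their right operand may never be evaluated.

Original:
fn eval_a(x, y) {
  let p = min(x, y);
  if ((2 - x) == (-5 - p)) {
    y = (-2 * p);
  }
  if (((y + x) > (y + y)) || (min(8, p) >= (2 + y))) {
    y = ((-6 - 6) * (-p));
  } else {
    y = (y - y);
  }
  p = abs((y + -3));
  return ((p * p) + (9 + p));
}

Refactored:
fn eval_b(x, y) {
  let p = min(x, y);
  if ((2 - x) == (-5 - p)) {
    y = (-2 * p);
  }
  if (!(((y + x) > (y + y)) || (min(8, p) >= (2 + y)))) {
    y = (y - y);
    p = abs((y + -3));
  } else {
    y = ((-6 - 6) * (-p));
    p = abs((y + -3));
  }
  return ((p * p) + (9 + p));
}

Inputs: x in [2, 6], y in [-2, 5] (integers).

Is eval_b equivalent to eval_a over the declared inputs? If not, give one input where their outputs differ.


This is a faithful refactor — min/max/abs usage differs, constant usage differs, boolean connective usage differs, statement counts differ, arithmetic usage differs, but the computed results match everywhere.
Spot check at x=4, y=4 — eval_a: p = 4; ((2 - x) == (-5 - p)) -> false; (((y + x) > (y + y)) || (min(8, p) >= (2 + y))) -> false; y = 0; p = 3; return 21. eval_b: p = 4; ((2 - x) == (-5 - p)) -> false; (!(((y + x) > (y + y)) || (min(8, p) >= (2 + y)))) -> true; y = 0; p = 3; return 21. Both give 21.
Every one of the 40 inputs gives matching results.
verdict: equivalent


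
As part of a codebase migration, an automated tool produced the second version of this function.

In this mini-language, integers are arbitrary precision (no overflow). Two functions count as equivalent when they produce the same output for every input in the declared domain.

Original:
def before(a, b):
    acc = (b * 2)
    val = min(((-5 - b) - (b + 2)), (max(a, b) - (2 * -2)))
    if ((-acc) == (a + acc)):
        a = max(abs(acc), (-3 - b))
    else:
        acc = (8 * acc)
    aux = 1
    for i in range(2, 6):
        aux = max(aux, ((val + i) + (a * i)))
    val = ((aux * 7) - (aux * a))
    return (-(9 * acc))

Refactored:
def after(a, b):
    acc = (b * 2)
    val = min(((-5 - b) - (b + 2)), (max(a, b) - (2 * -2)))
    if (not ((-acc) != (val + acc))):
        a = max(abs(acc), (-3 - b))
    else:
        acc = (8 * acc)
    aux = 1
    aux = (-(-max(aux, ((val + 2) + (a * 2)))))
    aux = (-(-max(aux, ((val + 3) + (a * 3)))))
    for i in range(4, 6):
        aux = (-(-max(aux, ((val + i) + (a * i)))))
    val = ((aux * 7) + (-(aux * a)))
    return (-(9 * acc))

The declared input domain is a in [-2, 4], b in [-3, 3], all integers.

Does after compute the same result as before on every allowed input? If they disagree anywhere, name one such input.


At a=4, b=-1: before gives 18, after gives 144.
verdict: not equivalent; witness: a=4, b=-1


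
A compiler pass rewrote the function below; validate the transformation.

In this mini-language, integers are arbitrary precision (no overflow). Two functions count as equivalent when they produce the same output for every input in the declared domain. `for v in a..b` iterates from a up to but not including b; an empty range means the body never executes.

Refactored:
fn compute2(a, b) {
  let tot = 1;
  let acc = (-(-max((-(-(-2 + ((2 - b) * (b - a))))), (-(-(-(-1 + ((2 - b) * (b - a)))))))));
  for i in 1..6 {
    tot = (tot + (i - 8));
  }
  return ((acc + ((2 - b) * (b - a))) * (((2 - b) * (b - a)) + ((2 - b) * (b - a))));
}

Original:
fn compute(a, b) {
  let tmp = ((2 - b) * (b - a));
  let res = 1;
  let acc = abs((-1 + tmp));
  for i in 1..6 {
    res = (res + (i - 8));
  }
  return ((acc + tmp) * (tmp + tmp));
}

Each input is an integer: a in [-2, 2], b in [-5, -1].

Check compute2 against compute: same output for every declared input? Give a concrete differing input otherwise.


Evaluate both at a=-2, b=-1.
compute: tmp=3, then res=1, then acc=2, then (i=1), then res=-6, then (i=2), then res=-12, then (i=3), then res=-17, then (i=4), then res=-21, then (i=5), then res=-24, then returns 30
compute2: tot=1, then acc=1, then (i=1), then tot=-6, then (i=2), then tot=-12, then (i=3), then tot=-17, then (i=4), then tot=-21, then (i=5), then tot=-24, then returns 24
30 vs 24 — the two versions disagree here.
verdict: not equivalent; witness: a=-2, b=-1


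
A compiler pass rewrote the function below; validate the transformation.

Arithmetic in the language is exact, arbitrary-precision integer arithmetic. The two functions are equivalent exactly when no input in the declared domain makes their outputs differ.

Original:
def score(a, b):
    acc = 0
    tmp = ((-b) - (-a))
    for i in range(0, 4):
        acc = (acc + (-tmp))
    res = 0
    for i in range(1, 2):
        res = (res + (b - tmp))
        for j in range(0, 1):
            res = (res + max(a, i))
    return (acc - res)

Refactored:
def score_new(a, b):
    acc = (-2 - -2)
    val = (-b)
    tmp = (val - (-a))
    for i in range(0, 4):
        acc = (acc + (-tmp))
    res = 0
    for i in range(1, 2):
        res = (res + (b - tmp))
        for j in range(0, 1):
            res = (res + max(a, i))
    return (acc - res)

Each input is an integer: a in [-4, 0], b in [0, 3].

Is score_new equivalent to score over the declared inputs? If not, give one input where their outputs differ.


Side by side, the visible changes include: local variable names differ, statement counts differ, arithmetic usage differs, constant usage differs.
Spot check at a=-4, b=1 — score: acc := 0 | tmp := -5 | iter i=0: | acc := 5 | iter i=1: | acc := 10 | iter i=2: | acc := 15 | iter i=3: | acc := 20 | res := 0 | iter i=1: | res := 6 | iter j=0: | res := 7 | result 13. score_new: acc := 0 | val := -1 | tmp := -5 | iter i=0: | acc := 5 | iter i=1: | acc := 10 | iter i=2: | acc := 15 | iter i=3: | acc := 20 | res := 0 | iter i=1: | res := 6 | iter j=0: | res := 7 | result 13. Both give 13.
Across all 20 domain points the two functions coincide.
verdict: equivalent


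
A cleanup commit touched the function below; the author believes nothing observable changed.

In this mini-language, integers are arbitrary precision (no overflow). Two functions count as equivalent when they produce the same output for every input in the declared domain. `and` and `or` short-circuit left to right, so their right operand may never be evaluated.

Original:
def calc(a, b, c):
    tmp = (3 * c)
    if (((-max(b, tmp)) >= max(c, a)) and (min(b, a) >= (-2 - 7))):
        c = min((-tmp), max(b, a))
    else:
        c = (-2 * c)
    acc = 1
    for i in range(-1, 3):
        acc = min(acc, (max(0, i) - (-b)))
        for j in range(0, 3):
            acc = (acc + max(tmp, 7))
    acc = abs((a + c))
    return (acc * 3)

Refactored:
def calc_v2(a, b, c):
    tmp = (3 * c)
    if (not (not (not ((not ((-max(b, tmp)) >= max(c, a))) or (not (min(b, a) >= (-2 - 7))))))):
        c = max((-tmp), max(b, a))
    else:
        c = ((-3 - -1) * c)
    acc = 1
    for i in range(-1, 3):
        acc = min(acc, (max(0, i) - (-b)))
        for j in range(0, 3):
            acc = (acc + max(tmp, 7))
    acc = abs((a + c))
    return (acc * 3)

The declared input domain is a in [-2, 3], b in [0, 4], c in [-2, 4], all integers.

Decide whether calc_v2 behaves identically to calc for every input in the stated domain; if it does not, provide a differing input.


Run the pair on a=-2, b=0, c=-2.
calc: tmp=-6, then (((-max(b, tmp)) >= max(c, a)) and (min(b, a) >= (-2 - 7))) is true, then c=0, then acc=1, then (i=-1), then acc=0, then (j=0), then acc=7, then (j=1), then acc=14, then (j=2), then acc=21, then (i=0), then acc=0, then (j=0), then acc=7, then (j=1), then acc=14, then (j=2), then acc=21, then (i=1), then acc=1, then (j=0), then acc=8, then (j=1), then acc=15, then (j=2), then acc=22, then (i=2), then acc=2, then (j=0), then acc=9, then (j=1), then acc=16, then (j=2), then acc=23, then acc=2, then returns 6
calc_v2: tmp=-6, then (not (not (not ((not ((-max(b, tmp)) >= max(c, a))) or (not (min(b, a) >= (-2 - 7))))))) is true, then c=6, then acc=1, then (i=-1), then acc=0, then (j=0), then acc=7, then (j=1), then acc=14, then (j=2), then acc=21, then (i=0), then acc=0, then (j=0), then acc=7, then (j=1), then acc=14, then (j=2), then acc=21, then (i=1), then acc=1, then (j=0), then acc=8, then (j=1), then acc=15, then (j=2), then acc=22, then (i=2), then acc=2, then (j=0), then acc=9, then (j=1), then acc=16, then (j=2), then acc=23, then acc=4, then returns 12
6 against 12: the behavior changed.
verdict: not equivalent; witness: a=-2, b=0, c=-2


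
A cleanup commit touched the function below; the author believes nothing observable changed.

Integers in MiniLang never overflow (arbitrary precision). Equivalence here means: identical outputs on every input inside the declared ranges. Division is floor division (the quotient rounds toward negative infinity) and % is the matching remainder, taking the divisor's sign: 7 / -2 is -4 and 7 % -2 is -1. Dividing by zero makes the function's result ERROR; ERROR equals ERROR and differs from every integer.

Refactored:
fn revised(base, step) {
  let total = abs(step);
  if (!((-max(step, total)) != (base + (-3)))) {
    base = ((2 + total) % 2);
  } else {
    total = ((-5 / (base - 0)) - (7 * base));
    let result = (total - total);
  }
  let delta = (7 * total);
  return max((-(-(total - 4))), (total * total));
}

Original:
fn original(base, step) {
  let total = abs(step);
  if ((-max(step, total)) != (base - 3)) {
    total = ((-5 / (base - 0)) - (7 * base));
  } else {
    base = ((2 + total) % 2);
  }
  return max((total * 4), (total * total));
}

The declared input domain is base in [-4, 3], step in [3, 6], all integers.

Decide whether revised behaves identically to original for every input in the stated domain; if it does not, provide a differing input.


Not equivalent: base=0, step=3 separates them (12 vs 9).
original: total = 3; ((-max(step, total)) != (base - 3)) -> false; base = 1; return 12
revised: total = 3; (!((-max(step, total)) != (base + (-3)))) -> true; base = 1; delta = 21; return 9
verdict: not equivalent; witness: base=0, step=3


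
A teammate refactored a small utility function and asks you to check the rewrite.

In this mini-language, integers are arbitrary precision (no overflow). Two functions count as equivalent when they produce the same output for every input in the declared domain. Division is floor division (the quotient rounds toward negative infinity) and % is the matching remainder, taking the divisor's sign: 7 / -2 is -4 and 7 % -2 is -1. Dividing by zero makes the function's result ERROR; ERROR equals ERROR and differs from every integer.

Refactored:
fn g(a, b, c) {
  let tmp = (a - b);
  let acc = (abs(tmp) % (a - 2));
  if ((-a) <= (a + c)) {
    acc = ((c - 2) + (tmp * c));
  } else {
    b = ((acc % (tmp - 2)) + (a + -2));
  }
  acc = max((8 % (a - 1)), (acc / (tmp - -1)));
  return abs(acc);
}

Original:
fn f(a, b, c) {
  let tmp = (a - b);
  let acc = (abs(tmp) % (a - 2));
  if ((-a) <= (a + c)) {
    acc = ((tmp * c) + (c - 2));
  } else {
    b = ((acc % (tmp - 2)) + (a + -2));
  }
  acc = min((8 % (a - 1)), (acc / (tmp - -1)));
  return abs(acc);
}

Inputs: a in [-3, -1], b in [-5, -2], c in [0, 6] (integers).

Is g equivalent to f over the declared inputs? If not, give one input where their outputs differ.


Consider the input a=-3, b=-5, c=6.
f: tmp=2, then acc=-3, then ((-a) <= (a + c)) is true, then acc=16, then acc=0, then returns 0
g: tmp=2, then acc=-3, then ((-a) <= (a + c)) is true, then acc=16, then acc=5, then returns 5
0 vs 5 — the two versions disagree here.
verdict: not equivalent; witness: a=-3, b=-5, c=6


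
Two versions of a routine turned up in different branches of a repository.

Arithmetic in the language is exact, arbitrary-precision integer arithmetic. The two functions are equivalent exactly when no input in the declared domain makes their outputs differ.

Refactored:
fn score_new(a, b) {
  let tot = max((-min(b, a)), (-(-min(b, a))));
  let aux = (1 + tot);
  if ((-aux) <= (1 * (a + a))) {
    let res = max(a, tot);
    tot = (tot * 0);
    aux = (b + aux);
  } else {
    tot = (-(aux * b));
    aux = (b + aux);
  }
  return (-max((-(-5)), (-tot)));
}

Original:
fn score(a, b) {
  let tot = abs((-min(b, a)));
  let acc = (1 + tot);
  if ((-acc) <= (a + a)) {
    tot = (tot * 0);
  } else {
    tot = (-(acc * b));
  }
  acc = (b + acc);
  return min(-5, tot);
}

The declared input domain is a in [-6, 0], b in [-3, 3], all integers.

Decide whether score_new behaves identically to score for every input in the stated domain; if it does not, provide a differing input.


This is a faithful refactor — arithmetic usage differs, plus constant usage differs, plus min/max/abs usage differs, plus statement counts differ, plus local variable names differ, but the computed results match everywhere.
As a probe, take a=-5, b=-3: score runs tot = 5; acc = 6; ((-acc) <= (a + a)) -> false; tot = 18; acc = 3; return -5; score_new runs tot = 5; aux = 6; ((-aux) <= (1 * (a + a))) -> false; tot = 18; aux = 3; return -5; both end at -5.
Sweeping the whole domain (49 inputs) finds no disagreement.
verdict: equivalent


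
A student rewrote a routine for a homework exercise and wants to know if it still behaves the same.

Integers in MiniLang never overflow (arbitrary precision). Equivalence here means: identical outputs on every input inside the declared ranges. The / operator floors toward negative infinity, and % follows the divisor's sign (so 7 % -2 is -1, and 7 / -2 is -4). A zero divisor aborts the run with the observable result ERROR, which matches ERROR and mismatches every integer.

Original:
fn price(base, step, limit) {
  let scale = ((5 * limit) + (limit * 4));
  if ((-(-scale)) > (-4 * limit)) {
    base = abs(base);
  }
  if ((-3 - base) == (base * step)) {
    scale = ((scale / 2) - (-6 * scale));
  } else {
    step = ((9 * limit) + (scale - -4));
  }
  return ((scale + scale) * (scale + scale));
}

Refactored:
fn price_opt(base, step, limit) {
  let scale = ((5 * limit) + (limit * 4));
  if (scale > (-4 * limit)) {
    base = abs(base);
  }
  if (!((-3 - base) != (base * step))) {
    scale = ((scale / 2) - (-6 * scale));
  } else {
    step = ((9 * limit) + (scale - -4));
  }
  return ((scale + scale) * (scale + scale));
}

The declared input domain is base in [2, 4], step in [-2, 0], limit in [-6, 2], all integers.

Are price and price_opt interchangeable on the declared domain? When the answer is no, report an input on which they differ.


Comparing the listings, the differences include: comparison usage differs; boolean connective usage differs.
Spot check at base=4, step=0, limit=-3 — price: scale=-27, then ((-(-scale)) > (-4 * limit)) is false, then ((-3 - base) == (base * step)) is false, then step=-50, then returns 2916. price_opt: scale=-27, then (scale > (-4 * limit)) is false, then (!((-3 - base) != (base * step))) is false, then step=-50, then returns 2916. Both give 2916.
Every one of the 81 inputs gives matching results.
verdict: equivalent


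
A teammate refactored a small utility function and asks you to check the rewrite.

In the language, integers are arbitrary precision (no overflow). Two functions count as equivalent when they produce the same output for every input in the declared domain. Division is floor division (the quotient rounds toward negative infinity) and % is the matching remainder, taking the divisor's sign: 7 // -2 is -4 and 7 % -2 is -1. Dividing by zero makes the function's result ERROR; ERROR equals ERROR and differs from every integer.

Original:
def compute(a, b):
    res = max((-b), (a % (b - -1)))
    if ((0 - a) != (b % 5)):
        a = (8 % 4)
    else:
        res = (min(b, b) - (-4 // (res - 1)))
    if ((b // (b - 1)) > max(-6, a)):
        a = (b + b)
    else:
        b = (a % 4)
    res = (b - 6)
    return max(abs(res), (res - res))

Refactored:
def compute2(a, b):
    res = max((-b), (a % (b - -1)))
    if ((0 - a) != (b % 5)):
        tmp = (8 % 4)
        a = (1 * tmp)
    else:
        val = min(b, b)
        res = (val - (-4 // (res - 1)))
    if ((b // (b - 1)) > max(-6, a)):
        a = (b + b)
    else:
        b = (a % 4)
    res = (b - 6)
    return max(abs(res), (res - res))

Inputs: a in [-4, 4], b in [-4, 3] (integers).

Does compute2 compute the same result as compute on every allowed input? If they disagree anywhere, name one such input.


Behavior is preserved: although local variable names differ, plus constant usage differs, plus arithmetic usage differs, plus statement counts differ, the outputs never diverge.
One worked example (a=1, b=3) — compute: res := 1 | ((0 - a) != (b % 5)): true | a := 0 | ((b // (b - 1)) > max(-6, a)): true | a := 6 | res := -3 | result 3; compute2: res := 1 | ((0 - a) != (b % 5)): true | tmp := 0 | a := 0 | ((b // (b - 1)) > max(-6, a)): true | a := 6 | res := -3 | result 3; agreement on 3.
Sweeping the whole domain (72 inputs) finds no disagreement.
verdict: equivalent


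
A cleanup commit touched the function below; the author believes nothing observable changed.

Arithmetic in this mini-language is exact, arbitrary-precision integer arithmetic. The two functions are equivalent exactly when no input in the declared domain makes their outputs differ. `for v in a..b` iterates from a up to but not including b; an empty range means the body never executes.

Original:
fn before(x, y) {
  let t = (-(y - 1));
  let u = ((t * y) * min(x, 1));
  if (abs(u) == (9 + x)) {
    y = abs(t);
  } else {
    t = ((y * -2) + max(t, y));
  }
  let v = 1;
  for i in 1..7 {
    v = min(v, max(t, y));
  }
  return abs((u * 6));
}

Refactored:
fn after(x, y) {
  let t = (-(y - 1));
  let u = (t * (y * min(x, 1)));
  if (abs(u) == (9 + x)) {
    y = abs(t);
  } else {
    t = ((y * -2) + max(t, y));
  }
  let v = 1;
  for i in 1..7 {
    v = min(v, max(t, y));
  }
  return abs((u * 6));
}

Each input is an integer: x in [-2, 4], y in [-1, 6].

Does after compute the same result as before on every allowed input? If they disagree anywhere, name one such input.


Side by side, the visible changes include: same computation, different form.
Spot check at x=4, y=2 — before: t = -1; u = -2; (abs(u) == (9 + x)) -> false; t = -2; v = 1; [i=1]; v = 1; [i=2]; v = 1; [i=3]; v = 1; [i=4]; v = 1; [i=5]; v = 1; [i=6]; v = 1; return 12. after: t = -1; u = -2; (abs(u) == (9 + x)) -> false; t = -2; v = 1; [i=1]; v = 1; [i=2]; v = 1; [i=3]; v = 1; [i=4]; v = 1; [i=5]; v = 1; [i=6]; v = 1; return 12. Both give 12.
Sweeping the whole domain (56 inputs) finds no disagreement.
verdict: equivalent


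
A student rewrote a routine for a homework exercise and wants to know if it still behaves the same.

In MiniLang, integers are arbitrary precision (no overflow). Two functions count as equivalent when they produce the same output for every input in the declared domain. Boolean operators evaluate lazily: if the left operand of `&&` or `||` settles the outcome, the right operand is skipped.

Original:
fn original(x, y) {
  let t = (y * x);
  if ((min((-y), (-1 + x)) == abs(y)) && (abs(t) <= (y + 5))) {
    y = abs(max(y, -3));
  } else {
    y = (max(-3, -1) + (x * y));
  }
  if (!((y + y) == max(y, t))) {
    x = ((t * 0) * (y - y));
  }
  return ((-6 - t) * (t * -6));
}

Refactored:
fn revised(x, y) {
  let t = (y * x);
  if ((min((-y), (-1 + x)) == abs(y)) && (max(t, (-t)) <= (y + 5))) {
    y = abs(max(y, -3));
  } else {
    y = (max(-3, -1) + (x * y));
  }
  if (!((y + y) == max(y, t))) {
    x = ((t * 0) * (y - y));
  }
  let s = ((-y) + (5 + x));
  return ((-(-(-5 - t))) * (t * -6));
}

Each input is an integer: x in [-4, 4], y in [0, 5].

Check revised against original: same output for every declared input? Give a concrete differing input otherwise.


These are not equivalent — on x=-4, y=1 the outputs split (-48 vs -24).
original: t=-4, then ((min((-y), (-1 + x)) == abs(y)) && (abs(t) <= (y + 5))) is false, then y=-5, then (!((y + y) == max(y, t))) is true, then x=0, then returns -48
revised: t=-4, then ((min((-y), (-1 + x)) == abs(y)) && (max(t, (-t)) <= (y + 5))) is false, then y=-5, then (!((y + y) == max(y, t))) is true, then x=0, then s=10, then returns -24
verdict: not equivalent; witness: x=-4, y=1


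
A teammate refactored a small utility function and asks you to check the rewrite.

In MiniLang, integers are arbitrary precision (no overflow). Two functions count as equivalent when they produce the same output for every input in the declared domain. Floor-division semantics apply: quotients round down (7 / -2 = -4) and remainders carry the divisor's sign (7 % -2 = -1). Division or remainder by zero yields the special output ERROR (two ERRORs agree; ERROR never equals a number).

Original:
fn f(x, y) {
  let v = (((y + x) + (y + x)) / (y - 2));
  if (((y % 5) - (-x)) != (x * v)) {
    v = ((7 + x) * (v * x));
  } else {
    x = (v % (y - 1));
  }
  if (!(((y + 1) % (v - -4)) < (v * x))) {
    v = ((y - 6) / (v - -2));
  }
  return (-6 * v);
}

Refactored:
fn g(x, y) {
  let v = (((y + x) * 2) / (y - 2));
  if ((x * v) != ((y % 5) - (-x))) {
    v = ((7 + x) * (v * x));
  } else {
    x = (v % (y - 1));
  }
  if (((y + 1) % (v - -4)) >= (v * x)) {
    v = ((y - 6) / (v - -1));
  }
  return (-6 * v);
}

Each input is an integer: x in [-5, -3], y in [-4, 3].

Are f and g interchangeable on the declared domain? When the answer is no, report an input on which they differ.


Run the pair on x=-3, y=3.
f: v becomes 0; next (((y % 5) - (-x)) != (x * v)) evaluates to false; next x becomes 0; next (!(((y + 1) % (v - -4)) < (v * x))) evaluates to true; next v becomes -2; next final value 12
g: v becomes 0; next ((x * v) != ((y % 5) - (-x))) evaluates to false; next x becomes 0; next (((y + 1) % (v - -4)) >= (v * x)) evaluates to true; next v becomes -3; next final value 18
12 against 18: the behavior changed.
verdict: not equivalent; witness: x=-3, y=3


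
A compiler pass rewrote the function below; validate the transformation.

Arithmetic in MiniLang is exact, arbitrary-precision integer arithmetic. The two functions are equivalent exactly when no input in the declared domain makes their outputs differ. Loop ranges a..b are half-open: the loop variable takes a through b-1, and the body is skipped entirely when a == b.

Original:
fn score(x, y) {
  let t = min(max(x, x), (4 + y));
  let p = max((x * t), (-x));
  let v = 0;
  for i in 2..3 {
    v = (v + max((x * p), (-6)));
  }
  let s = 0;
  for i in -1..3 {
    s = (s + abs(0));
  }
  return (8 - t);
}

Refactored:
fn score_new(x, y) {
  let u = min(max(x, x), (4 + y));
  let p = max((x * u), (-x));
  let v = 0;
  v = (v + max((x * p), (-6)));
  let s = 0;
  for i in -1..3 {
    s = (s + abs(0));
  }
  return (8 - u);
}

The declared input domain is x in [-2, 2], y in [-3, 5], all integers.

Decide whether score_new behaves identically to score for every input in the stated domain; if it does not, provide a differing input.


Differences: loop structure differs, statement counts differ, local variable names differ — yet all 45 inputs agree.
verdict: equivalent


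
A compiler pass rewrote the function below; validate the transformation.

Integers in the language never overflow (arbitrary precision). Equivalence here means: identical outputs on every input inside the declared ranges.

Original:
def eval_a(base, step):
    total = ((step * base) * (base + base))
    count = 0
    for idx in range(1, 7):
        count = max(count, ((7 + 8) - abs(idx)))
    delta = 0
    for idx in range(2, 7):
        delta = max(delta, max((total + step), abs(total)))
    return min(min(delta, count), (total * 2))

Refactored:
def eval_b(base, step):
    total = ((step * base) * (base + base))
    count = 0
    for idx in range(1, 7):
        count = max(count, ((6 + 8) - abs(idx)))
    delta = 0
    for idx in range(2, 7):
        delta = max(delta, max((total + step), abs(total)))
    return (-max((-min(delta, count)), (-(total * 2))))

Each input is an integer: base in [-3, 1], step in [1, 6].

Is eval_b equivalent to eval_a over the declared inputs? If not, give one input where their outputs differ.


There is a counterexample at base=-3, step=1: 14 on one side, 13 on the other.
eval_a: total := 18 | count := 0 | iter idx=1: | count := 14 | iter idx=2: | count := 14 | iter idx=3: | count := 14 | iter idx=4: | count := 14 | iter idx=5: | count := 14 | iter idx=6: | count := 14 | delta := 0 | iter idx=2: | delta := 19 | iter idx=3: | delta := 19 | iter idx=4: | delta := 19 | iter idx=5: | delta := 19 | iter idx=6: | delta := 19 | result 14
eval_b: total := 18 | count := 0 | iter idx=1: | count := 13 | iter idx=2: | count := 13 | iter idx=3: | count := 13 | iter idx=4: | count := 13 | iter idx=5: | count := 13 | iter idx=6: | count := 13 | delta := 0 | iter idx=2: | delta := 19 | iter idx=3: | delta := 19 | iter idx=4: | delta := 19 | iter idx=5: | delta := 19 | iter idx=6: | delta := 19 | result 13
verdict: not equivalent; witness: base=-3, step=1


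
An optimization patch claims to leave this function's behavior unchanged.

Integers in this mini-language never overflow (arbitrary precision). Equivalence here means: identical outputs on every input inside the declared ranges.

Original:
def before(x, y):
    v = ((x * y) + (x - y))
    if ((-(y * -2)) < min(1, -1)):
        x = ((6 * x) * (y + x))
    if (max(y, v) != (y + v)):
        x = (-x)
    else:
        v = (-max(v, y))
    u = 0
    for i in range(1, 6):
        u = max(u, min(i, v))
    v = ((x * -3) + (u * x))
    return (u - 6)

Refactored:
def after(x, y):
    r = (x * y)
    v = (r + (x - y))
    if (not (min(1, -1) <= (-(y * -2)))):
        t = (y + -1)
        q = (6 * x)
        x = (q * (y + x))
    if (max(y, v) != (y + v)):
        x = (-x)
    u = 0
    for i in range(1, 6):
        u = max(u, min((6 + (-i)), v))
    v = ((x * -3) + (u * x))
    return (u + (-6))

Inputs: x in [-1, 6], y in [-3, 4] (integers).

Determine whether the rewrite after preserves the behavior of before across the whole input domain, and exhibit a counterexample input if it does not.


Input x=1, y=0: -6 from before versus -5 from after.
verdict: not equivalent; witness: x=1, y=0


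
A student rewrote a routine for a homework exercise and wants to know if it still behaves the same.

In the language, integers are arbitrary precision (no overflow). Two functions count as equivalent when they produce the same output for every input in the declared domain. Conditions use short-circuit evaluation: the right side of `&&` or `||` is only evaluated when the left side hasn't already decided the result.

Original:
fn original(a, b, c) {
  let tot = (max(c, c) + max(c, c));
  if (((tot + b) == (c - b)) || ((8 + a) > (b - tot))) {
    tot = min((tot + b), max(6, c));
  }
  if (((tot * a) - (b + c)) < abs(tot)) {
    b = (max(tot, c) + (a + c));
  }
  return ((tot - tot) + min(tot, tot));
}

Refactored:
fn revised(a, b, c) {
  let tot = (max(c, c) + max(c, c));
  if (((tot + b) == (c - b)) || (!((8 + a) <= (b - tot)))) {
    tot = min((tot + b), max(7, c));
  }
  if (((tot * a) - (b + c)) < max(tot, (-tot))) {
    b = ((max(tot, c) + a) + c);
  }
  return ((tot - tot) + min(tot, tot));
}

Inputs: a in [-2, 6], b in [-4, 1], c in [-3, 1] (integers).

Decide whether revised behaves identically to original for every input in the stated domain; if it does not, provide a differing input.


The edit looks behavioral (`6` became `7`), but over these ranges it never changes the outcome; all 270 inputs agree.
verdict: equivalent


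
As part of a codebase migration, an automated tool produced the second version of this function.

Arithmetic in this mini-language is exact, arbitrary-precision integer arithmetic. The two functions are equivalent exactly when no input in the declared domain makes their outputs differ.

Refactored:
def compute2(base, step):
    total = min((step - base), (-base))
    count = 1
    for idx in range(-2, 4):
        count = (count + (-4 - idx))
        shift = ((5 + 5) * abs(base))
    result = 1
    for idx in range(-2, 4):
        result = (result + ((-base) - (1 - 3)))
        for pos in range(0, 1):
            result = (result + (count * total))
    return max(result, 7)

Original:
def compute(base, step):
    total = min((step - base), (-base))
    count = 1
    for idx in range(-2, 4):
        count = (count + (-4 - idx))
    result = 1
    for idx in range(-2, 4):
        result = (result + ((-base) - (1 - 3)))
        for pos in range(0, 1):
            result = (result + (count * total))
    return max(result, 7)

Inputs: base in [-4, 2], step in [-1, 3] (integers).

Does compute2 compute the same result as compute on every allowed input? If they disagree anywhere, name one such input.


This is a faithful refactor — local variable names differ; also arithmetic usage differs; also statement counts differ; also min/max/abs usage differs; also constant usage differs, but the computed results match everywhere.
As a probe, take base=0, step=-1: compute runs total becomes -1; next count becomes 1; next at idx=-2:; next count becomes -1; next at idx=-1:; next count becomes -4; next at idx=0:; next count becomes -8; next at idx=1:; next count becomes -13; next at idx=2:; next count becomes -19; next at idx=3:; next count becomes -26; next result becomes 1; next at idx=-2:; next result becomes 3; next at pos=0:; next result becomes 29; next at idx=-1:; next result becomes 31; next at pos=0:; next result becomes 57; next at idx=0:; next result becomes 59; next at pos=0:; next result becomes 85; next at idx=1:; next result becomes 87; next at pos=0:; next result becomes 113; next at idx=2:; next result becomes 115; next at pos=0:; next result becomes 141; next at idx=3:; next result becomes 143; next at pos=0:; next result becomes 169; next final value 169; compute2 runs total becomes -1; next count becomes 1; next at idx=-2:; next count becomes -1; next shift becomes 0; next at idx=-1:; next count becomes -4; next shift becomes 0; next at idx=0:; next count becomes -8; next shift becomes 0; next at idx=1:; next count becomes -13; next shift becomes 0; next at idx=2:; next count becomes -19; next shift becomes 0; next at idx=3:; next count becomes -26; next shift becomes 0; next result becomes 1; next at idx=-2:; next result becomes 3; next at pos=0:; next result becomes 29; next at idx=-1:; next result becomes 31; next at pos=0:; next result becomes 57; next at idx=0:; next result becomes 59; next at pos=0:; next result becomes 85; next at idx=1:; next result becomes 87; next at pos=0:; next result becomes 113; next at idx=2:; next result becomes 115; next at pos=0:; next result becomes 141; next at idx=3:; next result becomes 143; next at pos=0:; next result becomes 169; next final value 169; both end at 169.
Sweeping the whole domain (35 inputs) finds no disagreement.
verdict: equivalent
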